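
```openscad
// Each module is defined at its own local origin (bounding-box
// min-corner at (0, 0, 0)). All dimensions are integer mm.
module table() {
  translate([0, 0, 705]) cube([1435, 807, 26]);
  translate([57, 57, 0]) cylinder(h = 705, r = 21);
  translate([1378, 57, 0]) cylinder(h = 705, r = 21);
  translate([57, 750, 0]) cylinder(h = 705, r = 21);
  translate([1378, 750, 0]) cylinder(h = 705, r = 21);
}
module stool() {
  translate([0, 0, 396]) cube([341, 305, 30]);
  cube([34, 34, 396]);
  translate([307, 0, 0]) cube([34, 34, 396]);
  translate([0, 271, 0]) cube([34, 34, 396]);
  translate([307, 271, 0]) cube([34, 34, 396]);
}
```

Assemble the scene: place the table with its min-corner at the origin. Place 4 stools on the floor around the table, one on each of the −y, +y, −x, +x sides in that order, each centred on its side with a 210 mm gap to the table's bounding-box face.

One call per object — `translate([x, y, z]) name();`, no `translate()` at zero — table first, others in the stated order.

table();
translate([547, -515, 0]) stool();
translate([547, 1017, 0]) stool();
translate([-551, 251, 0]) stool();
translate([1645, 251, 0]) stool();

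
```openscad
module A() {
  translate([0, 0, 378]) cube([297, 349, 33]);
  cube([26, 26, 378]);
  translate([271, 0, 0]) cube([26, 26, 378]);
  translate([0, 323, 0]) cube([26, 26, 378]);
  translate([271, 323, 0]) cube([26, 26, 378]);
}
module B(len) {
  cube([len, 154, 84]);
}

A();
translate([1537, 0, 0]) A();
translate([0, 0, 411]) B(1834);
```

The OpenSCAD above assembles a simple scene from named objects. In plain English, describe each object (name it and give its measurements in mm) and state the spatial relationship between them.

A is a simple wooden stool: a rectangular seat 297 mm (x) by 349 mm (y), 33 mm thick, top face at z = 411 mm, on four square legs, each 26×26 mm in cross-section. The legs rest on z = 0, each flush with a corner of the seat.

B is a rectangular beam 1834 mm long (x), 154 mm deep (y), 84 mm thick (z).

The beam spans the tops of two stools placed 1240 mm apart, resting at z = 411 mm.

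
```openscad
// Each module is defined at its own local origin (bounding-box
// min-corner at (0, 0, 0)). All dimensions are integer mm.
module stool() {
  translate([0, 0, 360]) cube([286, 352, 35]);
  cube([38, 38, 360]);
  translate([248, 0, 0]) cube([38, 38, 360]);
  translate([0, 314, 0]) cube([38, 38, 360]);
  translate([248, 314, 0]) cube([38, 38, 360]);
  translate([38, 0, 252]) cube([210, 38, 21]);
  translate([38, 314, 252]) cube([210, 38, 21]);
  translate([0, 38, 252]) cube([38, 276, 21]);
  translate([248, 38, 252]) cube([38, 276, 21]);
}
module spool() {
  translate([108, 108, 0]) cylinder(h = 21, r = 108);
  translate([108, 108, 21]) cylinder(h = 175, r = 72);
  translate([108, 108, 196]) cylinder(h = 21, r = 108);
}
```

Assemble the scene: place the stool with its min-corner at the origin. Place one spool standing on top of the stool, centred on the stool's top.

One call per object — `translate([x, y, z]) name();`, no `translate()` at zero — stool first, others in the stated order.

stool();
translate([35, 68, 395]) spool();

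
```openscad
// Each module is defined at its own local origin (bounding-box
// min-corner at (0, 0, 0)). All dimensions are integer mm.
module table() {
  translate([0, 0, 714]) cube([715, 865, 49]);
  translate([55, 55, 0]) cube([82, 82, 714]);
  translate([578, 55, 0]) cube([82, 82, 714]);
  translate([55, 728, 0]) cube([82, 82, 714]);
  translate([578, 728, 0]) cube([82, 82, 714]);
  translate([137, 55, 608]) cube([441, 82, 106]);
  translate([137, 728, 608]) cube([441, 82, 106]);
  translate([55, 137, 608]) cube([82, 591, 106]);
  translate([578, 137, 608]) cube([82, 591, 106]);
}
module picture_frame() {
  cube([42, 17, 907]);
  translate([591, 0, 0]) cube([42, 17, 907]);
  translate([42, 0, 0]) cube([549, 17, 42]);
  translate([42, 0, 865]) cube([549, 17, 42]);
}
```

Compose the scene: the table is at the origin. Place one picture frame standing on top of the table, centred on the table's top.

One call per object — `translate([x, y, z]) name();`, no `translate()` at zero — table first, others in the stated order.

table();
translate([41, 424, 763]) picture_frame();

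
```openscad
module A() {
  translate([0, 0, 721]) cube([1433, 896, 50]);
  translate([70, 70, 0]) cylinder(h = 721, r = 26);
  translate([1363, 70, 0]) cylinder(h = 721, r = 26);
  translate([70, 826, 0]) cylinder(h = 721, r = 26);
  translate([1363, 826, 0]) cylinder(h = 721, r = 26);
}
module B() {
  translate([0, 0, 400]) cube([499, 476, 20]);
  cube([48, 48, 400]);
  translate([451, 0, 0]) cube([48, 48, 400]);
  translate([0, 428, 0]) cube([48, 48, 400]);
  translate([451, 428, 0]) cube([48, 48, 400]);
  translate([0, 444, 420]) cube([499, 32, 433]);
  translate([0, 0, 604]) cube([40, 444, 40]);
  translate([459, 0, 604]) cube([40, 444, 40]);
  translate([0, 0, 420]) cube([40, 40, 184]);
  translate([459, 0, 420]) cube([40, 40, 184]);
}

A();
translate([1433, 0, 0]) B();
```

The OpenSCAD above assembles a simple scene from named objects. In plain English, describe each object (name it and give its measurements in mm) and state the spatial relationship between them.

A is a table with a 1433×896 mm rectangular top, 50 mm thick, top surface at z = 771 mm, supported by four round legs of 52 mm diameter, each leg's bounding box inset 44 mm from the nearest pair of top edges, running from the floor.

B is a chair. The seat is a 499×476×20 mm slab with its top at z = 420 mm, on four 48×48 mm corner legs (flush with the seat edges, standing on z = 0). A flat backrest 32 mm thick, 433 mm tall, spans the full seat width and rises from the seat top along its +y edge, rear face flush with the rear of the seat. Two armrests of 40×40 mm section run along each side from the seat's front edge to the front of the backrest, top faces 224 mm above the seat top and outer faces flush with the seat's x-edges; a 40×40 mm post under the front of each armrest stands on the seat at the front corner.

The chair is against the table's +x side, with their −y faces flush.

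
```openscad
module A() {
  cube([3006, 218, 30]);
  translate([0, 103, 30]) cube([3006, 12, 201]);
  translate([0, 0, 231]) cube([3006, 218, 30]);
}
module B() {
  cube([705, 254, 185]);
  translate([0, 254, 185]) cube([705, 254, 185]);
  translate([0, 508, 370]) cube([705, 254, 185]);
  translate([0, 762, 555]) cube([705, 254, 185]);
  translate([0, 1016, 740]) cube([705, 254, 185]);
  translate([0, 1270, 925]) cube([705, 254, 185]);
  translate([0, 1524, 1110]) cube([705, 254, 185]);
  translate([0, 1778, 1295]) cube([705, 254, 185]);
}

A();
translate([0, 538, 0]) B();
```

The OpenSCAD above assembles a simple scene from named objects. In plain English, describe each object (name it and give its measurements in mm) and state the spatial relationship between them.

A is an I-beam lying along x, 3006 mm long. Overall section height 261 mm. Two flanges 218 mm wide (y) and 30 mm thick, one on the floor and one at the top; a web 12 mm thick runs between them, centred on the flange width.

B is a run of 8 identical solid stair steps. Each tread is 705×254 mm and each step block is 185 mm high. Step 1 rests on the floor; step k is offset from step 1 by (k−1)×254 mm in y and (k−1)×185 mm in z.

The staircase is on the floor beside the I-beam on its +y side.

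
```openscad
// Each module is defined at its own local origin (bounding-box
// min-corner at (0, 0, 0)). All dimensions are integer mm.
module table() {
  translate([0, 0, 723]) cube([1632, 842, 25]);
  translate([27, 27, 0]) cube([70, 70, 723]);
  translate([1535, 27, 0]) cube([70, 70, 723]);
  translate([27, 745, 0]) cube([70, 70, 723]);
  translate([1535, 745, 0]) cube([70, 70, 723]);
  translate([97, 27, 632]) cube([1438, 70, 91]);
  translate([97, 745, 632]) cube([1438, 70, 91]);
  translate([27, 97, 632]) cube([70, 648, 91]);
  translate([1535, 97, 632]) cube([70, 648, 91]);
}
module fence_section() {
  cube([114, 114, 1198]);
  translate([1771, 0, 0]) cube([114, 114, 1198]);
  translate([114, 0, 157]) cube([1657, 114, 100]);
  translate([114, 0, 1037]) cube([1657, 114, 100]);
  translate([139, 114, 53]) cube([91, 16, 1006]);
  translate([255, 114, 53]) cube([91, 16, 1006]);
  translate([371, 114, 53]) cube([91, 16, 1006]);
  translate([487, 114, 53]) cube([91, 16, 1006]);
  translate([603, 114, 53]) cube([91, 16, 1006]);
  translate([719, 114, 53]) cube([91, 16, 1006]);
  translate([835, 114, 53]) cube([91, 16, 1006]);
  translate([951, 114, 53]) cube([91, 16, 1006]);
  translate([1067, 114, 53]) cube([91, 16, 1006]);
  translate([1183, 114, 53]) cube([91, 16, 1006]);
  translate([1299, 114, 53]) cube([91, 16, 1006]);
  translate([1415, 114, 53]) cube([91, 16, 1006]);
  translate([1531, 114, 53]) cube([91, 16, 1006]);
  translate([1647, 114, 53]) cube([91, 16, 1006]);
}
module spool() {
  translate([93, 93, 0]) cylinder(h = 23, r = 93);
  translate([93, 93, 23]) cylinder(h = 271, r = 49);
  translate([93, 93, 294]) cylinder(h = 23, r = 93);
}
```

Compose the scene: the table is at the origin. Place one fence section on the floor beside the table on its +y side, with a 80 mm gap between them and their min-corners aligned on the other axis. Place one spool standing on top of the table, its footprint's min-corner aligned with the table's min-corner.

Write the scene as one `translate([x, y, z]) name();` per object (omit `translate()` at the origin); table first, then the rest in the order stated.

table();
translate([0, 922, 0]) fence_section();
translate([0, 0, 748]) spool();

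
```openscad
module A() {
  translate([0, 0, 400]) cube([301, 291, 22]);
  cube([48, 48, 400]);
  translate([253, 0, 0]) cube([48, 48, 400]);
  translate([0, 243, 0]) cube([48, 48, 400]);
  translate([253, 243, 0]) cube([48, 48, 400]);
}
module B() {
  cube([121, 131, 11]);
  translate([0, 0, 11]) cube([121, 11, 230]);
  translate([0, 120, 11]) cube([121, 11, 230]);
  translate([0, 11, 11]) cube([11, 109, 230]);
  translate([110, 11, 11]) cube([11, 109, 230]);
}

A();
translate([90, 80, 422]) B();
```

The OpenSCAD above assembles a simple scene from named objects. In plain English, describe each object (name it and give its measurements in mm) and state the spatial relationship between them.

A is a simple wooden stool: a rectangular seat 301 mm (x) by 291 mm (y), 22 mm thick, top face at z = 422 mm, on four square legs, each 48×48 mm in cross-section. The legs rest on z = 0, each flush with a corner of the seat.

B is an open-topped rectangular box: outside dimensions 121×131×241 mm, with a uniform wall and base thickness of 11 mm. The base is a full 121×131 slab on the floor; four walls sit on top of the base. The front and back walls (the −y and +y sides) span the full width; the two side walls fit between them.

The open box is on top of the stool, centred.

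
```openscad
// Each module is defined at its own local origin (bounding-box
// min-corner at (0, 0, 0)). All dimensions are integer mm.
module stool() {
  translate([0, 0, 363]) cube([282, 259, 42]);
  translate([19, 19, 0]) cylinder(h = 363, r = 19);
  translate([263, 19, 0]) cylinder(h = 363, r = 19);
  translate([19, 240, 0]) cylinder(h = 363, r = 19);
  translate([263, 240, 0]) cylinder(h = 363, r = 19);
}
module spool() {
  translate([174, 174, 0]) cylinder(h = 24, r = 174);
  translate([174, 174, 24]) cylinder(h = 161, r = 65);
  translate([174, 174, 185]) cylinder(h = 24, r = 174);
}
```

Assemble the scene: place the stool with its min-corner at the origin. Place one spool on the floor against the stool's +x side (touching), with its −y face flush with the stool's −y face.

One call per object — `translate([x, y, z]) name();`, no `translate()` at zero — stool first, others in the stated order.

stool();
translate([282, 0, 0]) spool();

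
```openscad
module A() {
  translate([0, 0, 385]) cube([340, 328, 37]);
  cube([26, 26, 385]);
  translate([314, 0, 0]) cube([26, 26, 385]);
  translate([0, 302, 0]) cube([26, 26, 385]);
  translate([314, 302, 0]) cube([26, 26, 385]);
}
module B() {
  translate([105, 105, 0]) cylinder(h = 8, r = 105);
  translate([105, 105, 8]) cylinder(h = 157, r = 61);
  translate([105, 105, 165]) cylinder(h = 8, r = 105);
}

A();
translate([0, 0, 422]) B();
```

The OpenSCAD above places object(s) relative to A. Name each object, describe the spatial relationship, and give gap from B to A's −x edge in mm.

The spool's min-x is at 0; the stool's min-x is 0; gap = 0 mm.

A is a stool. B is a spool. The spool is on top of the stool. The gap from the spool to the stool's −x edge is 0 mm.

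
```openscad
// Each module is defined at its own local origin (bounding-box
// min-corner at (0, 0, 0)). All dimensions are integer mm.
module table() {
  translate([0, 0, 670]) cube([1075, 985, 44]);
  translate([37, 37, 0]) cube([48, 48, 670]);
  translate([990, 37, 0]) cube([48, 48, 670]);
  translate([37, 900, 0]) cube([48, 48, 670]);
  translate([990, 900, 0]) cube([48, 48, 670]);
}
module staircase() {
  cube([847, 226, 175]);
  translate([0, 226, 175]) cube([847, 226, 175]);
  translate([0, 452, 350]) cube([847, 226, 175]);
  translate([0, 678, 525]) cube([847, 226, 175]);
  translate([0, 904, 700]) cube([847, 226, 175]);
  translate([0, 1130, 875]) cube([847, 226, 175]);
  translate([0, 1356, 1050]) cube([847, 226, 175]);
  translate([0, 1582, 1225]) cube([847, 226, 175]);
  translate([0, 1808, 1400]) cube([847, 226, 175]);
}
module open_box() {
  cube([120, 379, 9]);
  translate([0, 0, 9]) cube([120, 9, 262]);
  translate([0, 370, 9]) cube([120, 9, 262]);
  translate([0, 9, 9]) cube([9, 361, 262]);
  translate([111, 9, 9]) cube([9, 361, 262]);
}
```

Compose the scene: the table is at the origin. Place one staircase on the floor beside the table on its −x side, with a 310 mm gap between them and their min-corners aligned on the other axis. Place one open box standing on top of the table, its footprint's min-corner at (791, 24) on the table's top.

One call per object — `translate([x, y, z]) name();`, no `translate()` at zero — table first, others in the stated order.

table();
translate([-1157, 0, 0]) staircase();
translate([791, 24, 714]) open_box();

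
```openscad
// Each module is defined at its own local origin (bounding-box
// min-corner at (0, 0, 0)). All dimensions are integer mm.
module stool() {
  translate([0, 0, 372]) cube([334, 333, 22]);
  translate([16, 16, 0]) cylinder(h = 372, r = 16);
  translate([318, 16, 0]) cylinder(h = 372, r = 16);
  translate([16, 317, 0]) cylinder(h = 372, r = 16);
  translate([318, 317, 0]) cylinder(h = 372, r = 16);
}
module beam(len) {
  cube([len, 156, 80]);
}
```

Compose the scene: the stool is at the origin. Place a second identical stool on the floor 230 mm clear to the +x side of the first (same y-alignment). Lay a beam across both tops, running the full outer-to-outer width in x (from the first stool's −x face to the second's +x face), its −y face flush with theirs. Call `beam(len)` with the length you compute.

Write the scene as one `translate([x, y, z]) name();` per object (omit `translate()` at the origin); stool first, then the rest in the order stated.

stool();
translate([564, 0, 0]) stool();
translate([0, 0, 394]) beam(898);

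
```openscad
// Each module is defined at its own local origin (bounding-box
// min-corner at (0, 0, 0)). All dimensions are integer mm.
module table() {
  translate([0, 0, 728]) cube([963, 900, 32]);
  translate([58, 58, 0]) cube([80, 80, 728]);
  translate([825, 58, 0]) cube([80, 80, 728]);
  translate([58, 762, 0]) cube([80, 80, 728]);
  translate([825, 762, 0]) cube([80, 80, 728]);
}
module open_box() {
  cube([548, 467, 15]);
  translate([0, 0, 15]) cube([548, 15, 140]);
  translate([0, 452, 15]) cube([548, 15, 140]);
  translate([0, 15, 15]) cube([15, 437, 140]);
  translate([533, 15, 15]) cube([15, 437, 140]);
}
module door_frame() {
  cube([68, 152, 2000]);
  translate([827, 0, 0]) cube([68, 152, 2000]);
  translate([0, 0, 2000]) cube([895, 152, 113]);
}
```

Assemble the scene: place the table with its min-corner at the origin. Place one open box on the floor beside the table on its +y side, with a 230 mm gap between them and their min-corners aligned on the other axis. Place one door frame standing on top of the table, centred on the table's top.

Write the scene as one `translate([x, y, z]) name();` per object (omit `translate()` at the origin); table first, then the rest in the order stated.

table();
translate([0, 1130, 0]) open_box();
translate([34, 374, 760]) door_frame();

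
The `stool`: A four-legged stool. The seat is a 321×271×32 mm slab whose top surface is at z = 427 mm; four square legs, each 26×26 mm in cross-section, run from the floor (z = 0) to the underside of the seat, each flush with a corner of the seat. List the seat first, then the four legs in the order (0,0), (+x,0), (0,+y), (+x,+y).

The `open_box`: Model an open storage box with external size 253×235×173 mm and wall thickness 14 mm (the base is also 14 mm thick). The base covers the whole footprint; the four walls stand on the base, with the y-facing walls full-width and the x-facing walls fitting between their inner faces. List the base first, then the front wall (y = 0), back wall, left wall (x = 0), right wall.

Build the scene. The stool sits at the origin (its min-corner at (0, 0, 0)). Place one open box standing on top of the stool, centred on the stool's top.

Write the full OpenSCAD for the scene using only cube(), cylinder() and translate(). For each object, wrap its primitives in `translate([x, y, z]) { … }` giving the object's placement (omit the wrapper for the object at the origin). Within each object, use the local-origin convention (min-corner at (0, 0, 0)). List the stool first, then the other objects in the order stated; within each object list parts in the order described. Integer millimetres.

translate([0, 0, 395]) cube([321, 271, 32]);
cube([26, 26, 395]);
translate([295, 0, 0]) cube([26, 26, 395]);
translate([0, 245, 0]) cube([26, 26, 395]);
translate([295, 245, 0]) cube([26, 26, 395]);
translate([34, 18, 427]) {
  cube([253, 235, 14]);
  translate([0, 0, 14]) cube([253, 14, 159]);
  translate([0, 221, 14]) cube([253, 14, 159]);
  translate([0, 14, 14]) cube([14, 207, 159]);
  translate([239, 14, 14]) cube([14, 207, 159]);
}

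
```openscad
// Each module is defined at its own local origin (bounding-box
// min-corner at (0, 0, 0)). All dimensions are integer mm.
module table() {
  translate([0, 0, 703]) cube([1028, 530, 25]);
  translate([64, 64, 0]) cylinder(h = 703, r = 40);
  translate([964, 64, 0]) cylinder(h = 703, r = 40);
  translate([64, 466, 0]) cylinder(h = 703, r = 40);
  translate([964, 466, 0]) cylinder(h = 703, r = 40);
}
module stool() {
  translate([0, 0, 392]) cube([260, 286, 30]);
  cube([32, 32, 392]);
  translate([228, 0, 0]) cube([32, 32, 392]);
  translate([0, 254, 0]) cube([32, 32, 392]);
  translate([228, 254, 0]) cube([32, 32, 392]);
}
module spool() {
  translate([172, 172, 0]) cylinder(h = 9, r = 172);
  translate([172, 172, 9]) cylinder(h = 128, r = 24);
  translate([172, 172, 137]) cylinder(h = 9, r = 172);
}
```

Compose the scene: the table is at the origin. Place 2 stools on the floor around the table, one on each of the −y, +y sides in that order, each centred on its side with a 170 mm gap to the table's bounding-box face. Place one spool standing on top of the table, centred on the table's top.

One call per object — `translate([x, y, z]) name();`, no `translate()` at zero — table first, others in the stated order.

table();
translate([384, -456, 0]) stool();
translate([384, 700, 0]) stool();
translate([342, 93, 728]) spool();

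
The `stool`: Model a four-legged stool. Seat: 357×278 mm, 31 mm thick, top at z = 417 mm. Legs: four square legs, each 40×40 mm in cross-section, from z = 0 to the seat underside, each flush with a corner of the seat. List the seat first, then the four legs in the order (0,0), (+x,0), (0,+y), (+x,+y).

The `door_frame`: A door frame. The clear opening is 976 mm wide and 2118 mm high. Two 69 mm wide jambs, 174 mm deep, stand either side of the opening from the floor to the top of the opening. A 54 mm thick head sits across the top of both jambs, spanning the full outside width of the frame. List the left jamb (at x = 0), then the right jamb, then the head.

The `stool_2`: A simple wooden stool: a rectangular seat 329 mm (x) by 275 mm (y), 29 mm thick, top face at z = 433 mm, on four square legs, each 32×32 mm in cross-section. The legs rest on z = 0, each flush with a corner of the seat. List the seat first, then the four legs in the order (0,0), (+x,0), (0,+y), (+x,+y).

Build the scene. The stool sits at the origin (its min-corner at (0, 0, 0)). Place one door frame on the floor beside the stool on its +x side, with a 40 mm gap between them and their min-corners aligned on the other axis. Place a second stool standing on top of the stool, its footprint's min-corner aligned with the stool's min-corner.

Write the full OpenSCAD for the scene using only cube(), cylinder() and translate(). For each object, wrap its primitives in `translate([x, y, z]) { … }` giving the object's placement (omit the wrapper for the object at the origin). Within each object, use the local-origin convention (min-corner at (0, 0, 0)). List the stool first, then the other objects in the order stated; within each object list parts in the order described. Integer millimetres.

translate([0, 0, 386]) cube([357, 278, 31]);
cube([40, 40, 386]);
translate([317, 0, 0]) cube([40, 40, 386]);
translate([0, 238, 0]) cube([40, 40, 386]);
translate([317, 238, 0]) cube([40, 40, 386]);
translate([397, 0, 0]) {
  cube([69, 174, 2118]);
  translate([1045, 0, 0]) cube([69, 174, 2118]);
  translate([0, 0, 2118]) cube([1114, 174, 54]);
}
translate([0, 0, 417]) {
  translate([0, 0, 404]) cube([329, 275, 29]);
  cube([32, 32, 404]);
  translate([297, 0, 0]) cube([32, 32, 404]);
  translate([0, 243, 0]) cube([32, 32, 404]);
  translate([297, 243, 0]) cube([32, 32, 404]);
}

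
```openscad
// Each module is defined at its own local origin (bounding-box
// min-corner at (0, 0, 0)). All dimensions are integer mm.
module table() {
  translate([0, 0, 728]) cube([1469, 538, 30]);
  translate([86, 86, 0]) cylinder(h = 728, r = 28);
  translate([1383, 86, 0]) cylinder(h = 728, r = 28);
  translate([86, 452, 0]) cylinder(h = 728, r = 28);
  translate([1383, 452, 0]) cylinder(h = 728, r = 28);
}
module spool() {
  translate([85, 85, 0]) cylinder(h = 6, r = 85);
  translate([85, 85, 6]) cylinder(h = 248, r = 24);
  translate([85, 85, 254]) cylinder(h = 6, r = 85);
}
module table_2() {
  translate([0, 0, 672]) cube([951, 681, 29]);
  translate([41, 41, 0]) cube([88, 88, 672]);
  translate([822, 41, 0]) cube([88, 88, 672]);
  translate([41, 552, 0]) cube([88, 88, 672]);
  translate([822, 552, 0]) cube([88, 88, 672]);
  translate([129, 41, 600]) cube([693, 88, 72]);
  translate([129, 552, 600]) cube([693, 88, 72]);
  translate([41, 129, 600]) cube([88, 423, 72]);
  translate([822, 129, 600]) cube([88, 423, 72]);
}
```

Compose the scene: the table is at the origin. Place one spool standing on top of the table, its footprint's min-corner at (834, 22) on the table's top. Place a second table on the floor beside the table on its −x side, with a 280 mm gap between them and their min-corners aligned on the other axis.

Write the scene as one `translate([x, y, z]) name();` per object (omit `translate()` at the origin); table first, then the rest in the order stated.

table();
translate([834, 22, 758]) spool();
translate([-1231, 0, 0]) table_2();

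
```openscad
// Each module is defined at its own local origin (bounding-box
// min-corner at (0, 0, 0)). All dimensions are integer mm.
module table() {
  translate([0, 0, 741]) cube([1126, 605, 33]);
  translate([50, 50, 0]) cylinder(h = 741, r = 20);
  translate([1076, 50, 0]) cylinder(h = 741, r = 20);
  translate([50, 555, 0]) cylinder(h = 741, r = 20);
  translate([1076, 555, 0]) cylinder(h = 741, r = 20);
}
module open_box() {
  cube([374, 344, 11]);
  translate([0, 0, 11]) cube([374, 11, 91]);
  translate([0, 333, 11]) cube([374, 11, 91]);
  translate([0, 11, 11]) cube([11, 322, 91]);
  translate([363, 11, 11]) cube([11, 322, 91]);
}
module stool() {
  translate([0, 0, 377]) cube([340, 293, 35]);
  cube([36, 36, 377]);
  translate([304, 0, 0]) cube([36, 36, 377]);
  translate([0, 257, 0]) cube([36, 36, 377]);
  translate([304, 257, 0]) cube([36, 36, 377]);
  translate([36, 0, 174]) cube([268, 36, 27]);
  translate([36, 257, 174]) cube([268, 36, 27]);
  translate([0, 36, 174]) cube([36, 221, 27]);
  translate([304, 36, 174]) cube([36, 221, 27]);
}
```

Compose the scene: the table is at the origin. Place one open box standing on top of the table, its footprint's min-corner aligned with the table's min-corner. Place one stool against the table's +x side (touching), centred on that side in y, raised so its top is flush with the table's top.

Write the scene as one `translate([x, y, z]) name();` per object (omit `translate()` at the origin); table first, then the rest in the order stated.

table();
translate([0, 0, 774]) open_box();
translate([1126, 156, 362]) stool();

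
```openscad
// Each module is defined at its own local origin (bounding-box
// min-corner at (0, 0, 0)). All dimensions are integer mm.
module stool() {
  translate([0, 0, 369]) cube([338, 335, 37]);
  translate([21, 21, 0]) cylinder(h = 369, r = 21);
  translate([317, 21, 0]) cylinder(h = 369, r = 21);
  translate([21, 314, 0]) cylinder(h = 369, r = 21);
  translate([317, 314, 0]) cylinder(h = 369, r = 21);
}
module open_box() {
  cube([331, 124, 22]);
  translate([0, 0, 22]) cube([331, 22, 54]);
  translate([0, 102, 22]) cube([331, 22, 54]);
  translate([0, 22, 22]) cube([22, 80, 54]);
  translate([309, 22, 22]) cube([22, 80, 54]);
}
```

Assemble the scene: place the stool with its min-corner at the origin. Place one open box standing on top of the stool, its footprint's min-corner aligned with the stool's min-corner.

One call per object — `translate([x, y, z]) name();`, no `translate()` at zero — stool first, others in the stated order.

stool();
translate([0, 0, 406]) open_box();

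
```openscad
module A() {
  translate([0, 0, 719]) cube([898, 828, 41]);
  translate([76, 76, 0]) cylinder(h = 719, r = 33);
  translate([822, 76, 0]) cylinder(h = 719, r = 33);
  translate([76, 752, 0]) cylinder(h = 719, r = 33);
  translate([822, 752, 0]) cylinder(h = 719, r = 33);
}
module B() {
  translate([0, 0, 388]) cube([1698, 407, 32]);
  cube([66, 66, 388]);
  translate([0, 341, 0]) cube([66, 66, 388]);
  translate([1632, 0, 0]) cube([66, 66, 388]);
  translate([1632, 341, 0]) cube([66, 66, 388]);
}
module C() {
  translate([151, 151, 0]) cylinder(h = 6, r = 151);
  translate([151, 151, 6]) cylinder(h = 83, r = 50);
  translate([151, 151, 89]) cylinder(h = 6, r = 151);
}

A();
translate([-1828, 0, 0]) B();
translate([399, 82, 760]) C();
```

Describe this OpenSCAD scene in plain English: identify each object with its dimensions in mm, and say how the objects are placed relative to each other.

A is a rectangular dining table. The top is 898×828×41 mm with its upper surface at z = 760 mm. It stands on four round legs of 66 mm diameter, each leg's bounding box inset 43 mm from the nearest pair of top edges, running from the floor to the underside of the top.

B is a bench: a 1698×407 mm seat slab, 32 mm thick, top at z = 420 mm, on four 66×66 mm square legs flush with the seat corners and standing on z = 0.

C is a spool: two coaxial disc flanges of radius 151 mm and thickness 6 mm, joined by a core cylinder of radius 50 mm and height 83 mm. The lower flange rests on z = 0 and the three cylinders share a vertical axis.

The bench is on the floor beside the table on its −x side. The spool is on top of the table.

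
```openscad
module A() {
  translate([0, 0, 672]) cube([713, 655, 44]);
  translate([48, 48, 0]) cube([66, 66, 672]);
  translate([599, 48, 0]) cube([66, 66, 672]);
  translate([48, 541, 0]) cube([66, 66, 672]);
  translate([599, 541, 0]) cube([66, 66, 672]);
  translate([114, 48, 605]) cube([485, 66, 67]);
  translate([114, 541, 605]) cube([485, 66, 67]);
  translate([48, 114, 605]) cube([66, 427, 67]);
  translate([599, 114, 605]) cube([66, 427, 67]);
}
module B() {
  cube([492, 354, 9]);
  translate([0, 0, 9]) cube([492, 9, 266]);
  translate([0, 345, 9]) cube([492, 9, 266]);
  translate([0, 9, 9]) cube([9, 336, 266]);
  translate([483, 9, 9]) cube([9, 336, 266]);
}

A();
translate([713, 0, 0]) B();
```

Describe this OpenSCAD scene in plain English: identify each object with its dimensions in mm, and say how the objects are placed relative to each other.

A is a rectangular dining table. The top is 713×655×44 mm with its upper surface at z = 716 mm. It stands on four 66×66 mm square legs, each inset 48 mm from the nearest pair of top edges, running from the floor to the underside of the top. Four apron rails, 66 mm thick and 67 mm tall, run between adjacent legs with their top edges flush with the underside of the top and their outer faces flush with the legs' outer faces.

B is an open-topped rectangular box: outside dimensions 492×354×275 mm, with a uniform wall and base thickness of 9 mm. The base is a full 492×354 slab on the floor; four walls sit on top of the base. The front and back walls (the −y and +y sides) span the full width; the two side walls fit between them.

The open box is against the table's +x side, with their −y faces flush.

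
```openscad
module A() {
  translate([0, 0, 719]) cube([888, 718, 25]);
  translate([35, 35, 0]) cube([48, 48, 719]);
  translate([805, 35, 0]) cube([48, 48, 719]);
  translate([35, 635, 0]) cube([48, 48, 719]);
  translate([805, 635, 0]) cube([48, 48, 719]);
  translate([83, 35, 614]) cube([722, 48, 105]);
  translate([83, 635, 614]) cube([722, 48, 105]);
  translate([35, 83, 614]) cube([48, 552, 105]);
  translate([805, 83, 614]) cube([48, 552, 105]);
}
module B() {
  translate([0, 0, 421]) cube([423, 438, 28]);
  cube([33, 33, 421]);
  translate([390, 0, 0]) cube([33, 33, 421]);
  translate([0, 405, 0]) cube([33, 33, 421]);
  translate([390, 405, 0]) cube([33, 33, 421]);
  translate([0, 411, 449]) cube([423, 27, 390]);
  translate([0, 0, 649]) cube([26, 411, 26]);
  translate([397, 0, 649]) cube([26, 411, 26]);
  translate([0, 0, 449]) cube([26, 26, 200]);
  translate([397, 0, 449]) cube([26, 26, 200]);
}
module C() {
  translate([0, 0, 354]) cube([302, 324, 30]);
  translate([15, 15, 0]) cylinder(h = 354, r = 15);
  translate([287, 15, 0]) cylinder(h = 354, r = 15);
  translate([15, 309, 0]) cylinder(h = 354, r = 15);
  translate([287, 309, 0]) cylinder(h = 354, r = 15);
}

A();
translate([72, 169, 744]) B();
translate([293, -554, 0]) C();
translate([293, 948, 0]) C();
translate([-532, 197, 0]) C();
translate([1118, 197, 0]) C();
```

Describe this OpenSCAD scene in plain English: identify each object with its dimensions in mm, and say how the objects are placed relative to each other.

A is a table: top 888 mm (x) × 718 mm (y), 25 mm thick, upper face at z = 744 mm, on four 48×48 mm square legs, each inset 35 mm from the nearest pair of top edges, running from z = 0 to the bottom of the top. Four apron rails, 48 mm thick and 105 mm tall, run between adjacent legs with their top edges flush with the underside of the top and their outer faces flush with the legs' outer faces.

B is a chair: 423×438 mm seat, 28 mm thick, top at z = 449 mm, on four 33 mm square corner legs flush with the seat edges. A 27 mm thick backrest slab spans the full seat width, extending 390 mm above the seat top, its back face flush with the seat's +y edge. Two armrests of 26×26 mm section run along each side from the seat's front edge to the front of the backrest, top faces 226 mm above the seat top and outer faces flush with the seat's x-edges; a 26×26 mm post under the front of each armrest stands on the seat at the front corner.

C is a four-legged stool. The seat is 302×324 mm, 30 mm thick, top at z = 384 mm. It stands on four round legs, each 30 mm in diameter, from z = 0 to the seat underside, each leg's axis is inset half a diameter from the nearest pair of seat edges (so the leg's bounding box is flush with the corner).

The chair is on top of the table. Four stools sit around the table at the −y, +y, −x, +x sides.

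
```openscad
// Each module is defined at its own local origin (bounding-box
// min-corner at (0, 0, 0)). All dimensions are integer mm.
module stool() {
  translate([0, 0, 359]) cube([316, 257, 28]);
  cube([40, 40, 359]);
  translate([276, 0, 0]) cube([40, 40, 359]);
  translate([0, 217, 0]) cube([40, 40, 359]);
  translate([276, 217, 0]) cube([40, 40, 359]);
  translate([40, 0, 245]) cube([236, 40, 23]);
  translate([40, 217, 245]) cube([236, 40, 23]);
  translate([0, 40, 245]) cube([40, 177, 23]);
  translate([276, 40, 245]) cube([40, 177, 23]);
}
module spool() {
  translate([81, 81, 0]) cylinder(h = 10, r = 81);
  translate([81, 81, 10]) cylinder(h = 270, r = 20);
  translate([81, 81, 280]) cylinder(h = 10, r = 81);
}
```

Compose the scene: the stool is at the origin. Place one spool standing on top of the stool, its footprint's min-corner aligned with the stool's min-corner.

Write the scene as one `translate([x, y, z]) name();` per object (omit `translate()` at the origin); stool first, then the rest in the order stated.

stool();
translate([0, 0, 387]) spool();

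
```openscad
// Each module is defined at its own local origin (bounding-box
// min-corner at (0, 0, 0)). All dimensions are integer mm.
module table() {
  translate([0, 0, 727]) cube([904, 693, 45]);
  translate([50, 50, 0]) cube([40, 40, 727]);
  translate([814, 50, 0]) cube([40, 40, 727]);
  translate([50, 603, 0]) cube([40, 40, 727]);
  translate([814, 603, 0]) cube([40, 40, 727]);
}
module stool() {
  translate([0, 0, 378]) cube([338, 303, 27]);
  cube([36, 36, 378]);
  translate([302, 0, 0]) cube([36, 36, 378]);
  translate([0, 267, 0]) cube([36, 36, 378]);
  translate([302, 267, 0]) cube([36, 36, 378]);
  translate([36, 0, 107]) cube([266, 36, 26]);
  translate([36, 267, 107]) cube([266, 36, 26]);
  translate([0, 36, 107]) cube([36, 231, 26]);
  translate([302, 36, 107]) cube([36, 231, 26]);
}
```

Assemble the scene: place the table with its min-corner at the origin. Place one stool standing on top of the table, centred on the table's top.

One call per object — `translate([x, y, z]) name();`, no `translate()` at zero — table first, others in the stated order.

table();
translate([283, 195, 772]) stool();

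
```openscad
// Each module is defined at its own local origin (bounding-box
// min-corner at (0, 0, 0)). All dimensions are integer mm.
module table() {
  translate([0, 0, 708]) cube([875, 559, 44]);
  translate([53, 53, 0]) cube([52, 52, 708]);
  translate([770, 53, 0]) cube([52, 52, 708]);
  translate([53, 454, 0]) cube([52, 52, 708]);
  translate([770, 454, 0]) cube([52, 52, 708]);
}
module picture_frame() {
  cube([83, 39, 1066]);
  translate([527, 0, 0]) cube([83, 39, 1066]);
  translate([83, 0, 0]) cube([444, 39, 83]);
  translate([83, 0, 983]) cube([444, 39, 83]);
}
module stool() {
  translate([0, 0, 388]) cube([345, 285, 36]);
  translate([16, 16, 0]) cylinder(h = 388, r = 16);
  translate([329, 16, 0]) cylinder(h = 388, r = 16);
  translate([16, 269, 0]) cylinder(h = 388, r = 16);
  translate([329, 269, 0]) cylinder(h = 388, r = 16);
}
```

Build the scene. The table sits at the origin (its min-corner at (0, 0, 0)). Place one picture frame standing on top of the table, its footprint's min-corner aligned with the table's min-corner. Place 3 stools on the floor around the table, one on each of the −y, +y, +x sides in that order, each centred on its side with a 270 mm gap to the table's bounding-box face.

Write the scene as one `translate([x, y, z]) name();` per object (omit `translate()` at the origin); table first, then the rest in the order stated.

table();
translate([0, 0, 752]) picture_frame();
translate([265, -555, 0]) stool();
translate([265, 829, 0]) stool();
translate([1145, 137, 0]) stool();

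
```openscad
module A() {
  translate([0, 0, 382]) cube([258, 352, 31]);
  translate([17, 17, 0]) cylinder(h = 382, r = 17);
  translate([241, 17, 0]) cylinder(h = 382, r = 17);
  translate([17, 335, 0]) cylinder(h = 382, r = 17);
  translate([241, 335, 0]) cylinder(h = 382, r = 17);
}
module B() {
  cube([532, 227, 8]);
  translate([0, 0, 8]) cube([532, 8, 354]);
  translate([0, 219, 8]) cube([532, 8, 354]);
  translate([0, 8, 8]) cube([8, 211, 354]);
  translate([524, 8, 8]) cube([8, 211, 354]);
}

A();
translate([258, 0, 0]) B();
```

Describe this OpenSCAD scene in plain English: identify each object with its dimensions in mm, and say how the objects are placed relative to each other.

A is a simple wooden stool: a rectangular seat 258 mm (x) by 352 mm (y), 31 mm thick, top face at z = 413 mm, on four round legs, each 34 mm in diameter. The legs rest on z = 0, each leg's axis is inset half a diameter from the nearest pair of seat edges (so the leg's bounding box is flush with the corner).

B is an open storage box with external size 532×227×362 mm and wall thickness 8 mm (the base is also 8 mm thick). The base covers the whole footprint; the four walls stand on the base, with the y-facing walls full-width and the x-facing walls fitting between their inner faces.

The open box is against the stool's +x side, with their −y faces flush.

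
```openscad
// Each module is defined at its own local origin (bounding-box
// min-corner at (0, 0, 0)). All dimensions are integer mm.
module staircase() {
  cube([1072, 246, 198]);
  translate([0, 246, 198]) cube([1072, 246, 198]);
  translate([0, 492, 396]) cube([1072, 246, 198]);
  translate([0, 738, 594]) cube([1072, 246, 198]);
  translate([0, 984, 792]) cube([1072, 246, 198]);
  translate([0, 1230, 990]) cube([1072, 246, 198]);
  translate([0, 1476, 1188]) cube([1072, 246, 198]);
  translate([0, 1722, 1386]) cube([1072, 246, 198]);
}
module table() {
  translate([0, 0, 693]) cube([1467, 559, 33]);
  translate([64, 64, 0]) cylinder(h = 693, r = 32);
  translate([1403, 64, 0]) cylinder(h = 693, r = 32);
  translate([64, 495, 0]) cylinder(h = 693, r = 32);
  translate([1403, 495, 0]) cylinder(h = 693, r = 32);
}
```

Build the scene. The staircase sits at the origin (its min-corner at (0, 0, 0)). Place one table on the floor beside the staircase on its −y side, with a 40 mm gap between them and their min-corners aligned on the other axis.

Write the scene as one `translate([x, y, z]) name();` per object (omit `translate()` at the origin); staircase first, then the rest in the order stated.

staircase();
translate([0, -599, 0]) table();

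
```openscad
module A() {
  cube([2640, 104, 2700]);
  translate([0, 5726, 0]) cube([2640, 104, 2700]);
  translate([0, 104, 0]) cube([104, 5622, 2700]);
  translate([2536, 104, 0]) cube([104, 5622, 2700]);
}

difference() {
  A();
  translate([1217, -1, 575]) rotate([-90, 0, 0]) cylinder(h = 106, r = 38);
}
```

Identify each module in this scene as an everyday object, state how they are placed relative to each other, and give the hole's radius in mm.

A is a house frame. The house frame has a circular hole through its front wall. The hole's radius is 38 mm.

The subtracted cylinder has r = 38 mm.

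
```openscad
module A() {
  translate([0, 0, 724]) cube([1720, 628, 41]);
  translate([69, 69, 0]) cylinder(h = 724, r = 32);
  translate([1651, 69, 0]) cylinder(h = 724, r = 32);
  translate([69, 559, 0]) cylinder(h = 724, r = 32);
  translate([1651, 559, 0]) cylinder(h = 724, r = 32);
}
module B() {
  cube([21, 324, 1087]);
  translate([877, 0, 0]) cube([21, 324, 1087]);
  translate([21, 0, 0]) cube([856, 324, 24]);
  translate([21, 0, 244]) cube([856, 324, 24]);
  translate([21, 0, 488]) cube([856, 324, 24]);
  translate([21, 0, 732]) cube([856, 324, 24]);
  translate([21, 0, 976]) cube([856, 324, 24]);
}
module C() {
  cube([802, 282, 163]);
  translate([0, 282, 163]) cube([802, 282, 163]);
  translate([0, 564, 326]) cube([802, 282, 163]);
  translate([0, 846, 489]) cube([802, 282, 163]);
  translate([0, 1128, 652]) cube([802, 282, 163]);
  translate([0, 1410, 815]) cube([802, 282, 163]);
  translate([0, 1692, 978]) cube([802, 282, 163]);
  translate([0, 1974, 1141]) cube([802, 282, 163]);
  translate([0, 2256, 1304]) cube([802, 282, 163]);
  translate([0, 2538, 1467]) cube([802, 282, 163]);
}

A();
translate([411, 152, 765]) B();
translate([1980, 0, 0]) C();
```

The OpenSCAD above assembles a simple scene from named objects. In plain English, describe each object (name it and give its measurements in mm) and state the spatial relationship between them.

A is a table: top 1720 mm (x) × 628 mm (y), 41 mm thick, upper face at z = 765 mm, on four round legs of 64 mm diameter, each leg's bounding box inset 37 mm from the nearest pair of top edges, running from z = 0 to the bottom of the top.

B is an open bookshelf. Two side panels, each 21 mm thick, 324 mm deep and 1087 mm tall, stand 898 mm apart (outside-to-outside). Between them sit 5 shelves, each 24 mm thick and 324 mm deep, spanning the full gap between the sides. The bottom shelf rests on the floor (its underside at z = 0) and the clear gap between one shelf's top and the next shelf's underside is 220 mm.

C is a straight staircase of 10 solid steps. Each step is 802 mm wide (x), 282 mm deep (y, the going) and 163 mm tall (the rise). The first step rests on the floor; each subsequent step sits one going further in +y and one rise higher in +z, directly behind and above the previous step with no overlap.

The bookshelf is on top of the table, centred. The staircase is on the floor beside the table on its +x side.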